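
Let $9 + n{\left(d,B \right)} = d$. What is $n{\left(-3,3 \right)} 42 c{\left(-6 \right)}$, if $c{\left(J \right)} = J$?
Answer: $3024$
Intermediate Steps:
$n{\left(d,B \right)} = -9 + d$
$n{\left(-3,3 \right)} 42 c{\left(-6 \right)} = \left(-9 - 3\right) 42 \left(-6\right) = \left(-12\right) 42 \left(-6\right) = \left(-504\right) \left(-6\right) = 3024$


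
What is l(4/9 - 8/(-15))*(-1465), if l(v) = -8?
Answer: 11720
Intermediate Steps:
l(4/9 - 8/(-15))*(-1465) = -8*(-1465) = 11720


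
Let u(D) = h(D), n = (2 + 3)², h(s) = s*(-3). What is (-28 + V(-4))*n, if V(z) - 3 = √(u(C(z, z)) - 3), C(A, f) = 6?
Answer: -625 + 25*I*√21 ≈ -625.0 + 114.56*I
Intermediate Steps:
h(s) = -3*s
n = 25 (n = 5² = 25)
u(D) = -3*D
V(z) = 3 + I*√21 (V(z) = 3 + √(-3*6 - 3) = 3 + √(-18 - 3) = 3 + √(-21) = 3 + I*√21)
(-28 + V(-4))*n = (-28 + (3 + I*√21))*25 = (-25 + I*√21)*25 = -625 + 25*I*√21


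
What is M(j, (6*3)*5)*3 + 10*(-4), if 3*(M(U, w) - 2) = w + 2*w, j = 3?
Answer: 236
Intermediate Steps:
M(U, w) = 2 + w (M(U, w) = 2 + (w + 2*w)/3 = 2 + (3*w)/3 = 2 + w)
M(j, (6*3)*5)*3 + 10*(-4) = (2 + (6*3)*5)*3 + 10*(-4) = (2 + 18*5)*3 - 40 = (2 + 90)*3 - 40 = 92*3 - 40 = 276 - 40 = 236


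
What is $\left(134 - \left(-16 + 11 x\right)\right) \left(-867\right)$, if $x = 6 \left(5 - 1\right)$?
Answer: $98838$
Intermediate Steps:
$x = 24$ ($x = 6 \cdot 4 = 24$)
$\left(134 - \left(-16 + 11 x\right)\right) \left(-867\right) = \left(134 + \left(16 - 264\right)\right) \left(-867\right) = \left(134 - 248\right) \left(-867\right) = \left(-114\right) \left(-867\right) = 98838$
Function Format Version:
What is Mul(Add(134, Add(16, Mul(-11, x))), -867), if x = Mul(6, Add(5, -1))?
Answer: 98838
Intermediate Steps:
x = 24 (x = Mul(6, 4) = 24)
Mul(Add(134, Add(16, Mul(-11, x))), -867) = Mul(Add(134, Add(16, Mul(-11, 24))), -867) = Mul(Add(134, Add(16, -264)), -867) = Mul(Add(134, -248), -867) = Mul(-114, -867) = 98838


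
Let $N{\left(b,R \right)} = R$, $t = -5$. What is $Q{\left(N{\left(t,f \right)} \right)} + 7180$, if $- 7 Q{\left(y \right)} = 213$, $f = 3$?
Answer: $\frac{50047}{7} \approx 7149.6$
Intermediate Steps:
$Q{\left(y \right)} = - \frac{213}{7}$ ($Q{\left(y \right)} = \left(- \frac{1}{7}\right) 213 = - \frac{213}{7}$)
$Q{\left(N{\left(t,f \right)} \right)} + 7180 = - \frac{213}{7} + 7180 = \frac{50047}{7}$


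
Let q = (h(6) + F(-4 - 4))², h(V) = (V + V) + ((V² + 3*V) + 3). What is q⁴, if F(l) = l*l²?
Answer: 1483302776945927340001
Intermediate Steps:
h(V) = 3 + V² + 5*V (h(V) = 2*V + (3 + V² + 3*V) = 3 + V² + 5*V)
F(l) = l³
q = 196249 (q = ((3 + 6² + 5*6) + (-4 - 4)³)² = ((3 + 36 + 30) + (-8)³)² = (69 - 512)² = (-443)² = 196249)
q⁴ = 196249⁴ = 1483302776945927340001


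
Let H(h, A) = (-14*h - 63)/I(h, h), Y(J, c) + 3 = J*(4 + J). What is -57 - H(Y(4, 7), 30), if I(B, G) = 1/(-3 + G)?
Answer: 12137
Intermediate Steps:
Y(J, c) = -3 + J*(4 + J)
H(h, A) = (-63 - 14*h)*(-3 + h) (H(h, A) = (-14*h - 63)/(1/(-3 + h)) = (-63 - 14*h)*(-3 + h))
-57 - H(Y(4, 7), 30) = -57 - (189 - 21*(-3 + 4² + 4*4) - 14*(-3 + 4² + 4*4)²) = -57 - (189 - 21*(-3 + 16 + 16) - 14*(-3 + 16 + 16)²) = -57 - (189 - 21*29 - 14*29²) = -57 - (189 - 609 - 14*841) = -57 - (189 - 609 - 11774) = -57 - 1*(-12194) = -57 + 12194 = 12137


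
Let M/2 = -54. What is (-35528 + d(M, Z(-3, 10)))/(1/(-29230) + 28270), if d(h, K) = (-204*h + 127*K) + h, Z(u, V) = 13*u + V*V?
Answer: -171200110/826332099 ≈ -0.20718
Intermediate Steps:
M = -108 (M = 2*(-54) = -108)
Z(u, V) = V² + 13*u (Z(u, V) = 13*u + V² = V² + 13*u)
d(h, K) = -203*h + 127*K
(-35528 + d(M, Z(-3, 10)))/(1/(-29230) + 28270) = (-35528 + (-203*(-108) + 127*(10² + 13*(-3))))/(1/(-29230) + 28270) = (-35528 + (21924 + 127*(100 - 39)))/(-1/29230 + 28270) = (-35528 + (21924 + 127*61))/(826332099/29230) = (-35528 + (21924 + 7747))*(29230/826332099) = (-35528 + 29671)*(29230/826332099) = -5857*29230/826332099 = -171200110/826332099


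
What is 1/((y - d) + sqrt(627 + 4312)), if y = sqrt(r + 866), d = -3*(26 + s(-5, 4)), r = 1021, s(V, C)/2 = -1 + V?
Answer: 1/(42 + sqrt(1887) + sqrt(4939)) ≈ 0.0064219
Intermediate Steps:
s(V, C) = -2 + 2*V (s(V, C) = 2*(-1 + V) = -2 + 2*V)
d = -42 (d = -3*(26 + (-2 + 2*(-5))) = -3*(26 + (-2 - 10)) = -3*(26 - 12) = -3*14 = -42)
y = sqrt(1887) (y = sqrt(1021 + 866) = sqrt(1887) ≈ 43.440)
1/((y - d) + sqrt(627 + 4312)) = 1/((sqrt(1887) - 1*(-42)) + sqrt(627 + 4312)) = 1/((sqrt(1887) + 42) + sqrt(4939)) = 1/((42 + sqrt(1887)) + sqrt(4939)) = 1/(42 + sqrt(1887) + sqrt(4939))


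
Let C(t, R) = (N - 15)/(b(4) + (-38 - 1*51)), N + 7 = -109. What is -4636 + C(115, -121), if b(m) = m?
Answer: -393929/85 ≈ -4634.5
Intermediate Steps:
N = -116 (N = -7 - 109 = -116)
C(t, R) = 131/85 (C(t, R) = (-116 - 15)/(4 + (-38 - 1*51)) = -131/(4 + (-38 - 51)) = -131/(4 - 89) = -131/(-85) = -131*(-1/85) = 131/85)
-4636 + C(115, -121) = -4636 + 131/85 = -393929/85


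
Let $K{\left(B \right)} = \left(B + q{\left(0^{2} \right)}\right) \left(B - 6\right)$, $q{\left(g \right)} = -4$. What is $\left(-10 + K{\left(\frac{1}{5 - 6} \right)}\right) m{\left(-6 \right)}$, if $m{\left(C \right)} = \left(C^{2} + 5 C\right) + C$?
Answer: $0$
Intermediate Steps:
$m{\left(C \right)} = C^{2} + 6 C$
$K{\left(B \right)} = \left(-6 + B\right) \left(-4 + B\right)$ ($K{\left(B \right)} = \left(B - 4\right) \left(B - 6\right) = \left(-4 + B\right) \left(-6 + B\right) = \left(-6 + B\right) \left(-4 + B\right)$)
$\left(-10 + K{\left(\frac{1}{5 - 6} \right)}\right) m{\left(-6 \right)} = \left(-10 + \left(24 + \left(\frac{1}{5 - 6}\right)^{2} - \frac{10}{5 - 6}\right)\right) \left(- 6 \left(6 - 6\right)\right) = \left(-10 + \left(24 + \left(\frac{1}{-1}\right)^{2} - \frac{10}{-1}\right)\right) \left(\left(-6\right) 0\right) = \left(-10 + \left(24 + \left(-1\right)^{2} - -10\right)\right) 0 = \left(-10 + \left(24 + 1 + 10\right)\right) 0 = \left(-10 + 35\right) 0 = 25 \cdot 0 = 0$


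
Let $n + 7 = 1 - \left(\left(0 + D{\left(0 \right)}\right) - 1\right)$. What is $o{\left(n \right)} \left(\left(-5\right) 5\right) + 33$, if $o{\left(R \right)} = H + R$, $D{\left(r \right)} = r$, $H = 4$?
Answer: $58$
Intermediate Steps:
$n = -5$ ($n = -7 + \left(1 - \left(\left(0 + 0\right) - 1\right)\right) = -7 + \left(1 - \left(0 - 1\right)\right) = -7 + \left(1 - -1\right) = -7 + \left(1 + 1\right) = -7 + 2 = -5$)
$o{\left(R \right)} = 4 + R$
$o{\left(n \right)} \left(\left(-5\right) 5\right) + 33 = \left(4 - 5\right) \left(\left(-5\right) 5\right) + 33 = \left(-1\right) \left(-25\right) + 33 = 25 + 33 = 58$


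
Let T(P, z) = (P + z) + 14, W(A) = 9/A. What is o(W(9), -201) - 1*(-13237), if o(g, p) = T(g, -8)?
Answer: 13244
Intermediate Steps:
T(P, z) = 14 + P + z
o(g, p) = 6 + g (o(g, p) = 14 + g - 8 = 6 + g)
o(W(9), -201) - 1*(-13237) = (6 + 9/9) - 1*(-13237) = (6 + 9*(1/9)) + 13237 = (6 + 1) + 13237 = 7 + 13237 = 13244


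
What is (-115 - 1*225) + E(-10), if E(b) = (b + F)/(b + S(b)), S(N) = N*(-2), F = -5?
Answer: -683/2 ≈ -341.50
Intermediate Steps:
S(N) = -2*N
E(b) = -(-5 + b)/b (E(b) = (b - 5)/(b - 2*b) = (-5 + b)/((-b)) = (-5 + b)*(-1/b) = -(-5 + b)/b)
(-115 - 1*225) + E(-10) = (-115 - 1*225) + (5 - 1*(-10))/(-10) = (-115 - 225) - (5 + 10)/10 = -340 - ⅒*15 = -340 - 3/2 = -683/2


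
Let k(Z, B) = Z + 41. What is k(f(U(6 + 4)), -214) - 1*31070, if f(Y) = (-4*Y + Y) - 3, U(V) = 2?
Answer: -31038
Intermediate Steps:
f(Y) = -3 - 3*Y (f(Y) = -3*Y - 3 = -3 - 3*Y)
k(Z, B) = 41 + Z
k(f(U(6 + 4)), -214) - 1*31070 = (41 + (-3 - 3*2)) - 1*31070 = (41 + (-3 - 6)) - 31070 = (41 - 9) - 31070 = 32 - 31070 = -31038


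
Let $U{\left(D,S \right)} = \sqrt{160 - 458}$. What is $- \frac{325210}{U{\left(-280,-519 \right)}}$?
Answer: $\frac{162605 i \sqrt{298}}{149} \approx 18839.0 i$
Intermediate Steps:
$U{\left(D,S \right)} = i \sqrt{298}$ ($U{\left(D,S \right)} = \sqrt{-298} = i \sqrt{298}$)
$- \frac{325210}{U{\left(-280,-519 \right)}} = - \frac{325210}{i \sqrt{298}} = - 325210 \left(- \frac{i \sqrt{298}}{298}\right) = \frac{162605 i \sqrt{298}}{149}$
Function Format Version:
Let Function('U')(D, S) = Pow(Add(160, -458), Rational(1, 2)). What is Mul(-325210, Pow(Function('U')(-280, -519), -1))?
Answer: Mul(Rational(162605, 149), I, Pow(298, Rational(1, 2))) ≈ Mul(18839., I)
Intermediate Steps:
Function('U')(D, S) = Mul(I, Pow(298, Rational(1, 2))) (Function('U')(D, S) = Pow(-298, Rational(1, 2)) = Mul(I, Pow(298, Rational(1, 2))))
Mul(-325210, Pow(Function('U')(-280, -519), -1)) = Mul(-325210, Pow(Mul(I, Pow(298, Rational(1, 2))), -1)) = Mul(-325210, Mul(Rational(-1, 298), I, Pow(298, Rational(1, 2)))) = Mul(Rational(162605, 149), I, Pow(298, Rational(1, 2)))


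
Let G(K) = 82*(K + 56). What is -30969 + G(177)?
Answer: -11863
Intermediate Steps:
G(K) = 4592 + 82*K (G(K) = 82*(56 + K) = 4592 + 82*K)
-30969 + G(177) = -30969 + (4592 + 82*177) = -30969 + (4592 + 14514) = -30969 + 19106 = -11863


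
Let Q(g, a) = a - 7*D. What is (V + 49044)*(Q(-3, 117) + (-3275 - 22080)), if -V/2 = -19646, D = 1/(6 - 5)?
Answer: -2230042320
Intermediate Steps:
D = 1 (D = 1/1 = 1)
V = 39292 (V = -2*(-19646) = 39292)
Q(g, a) = -7 + a (Q(g, a) = a - 7*1 = a - 7 = -7 + a)
(V + 49044)*(Q(-3, 117) + (-3275 - 22080)) = (39292 + 49044)*((-7 + 117) + (-3275 - 22080)) = 88336*(110 - 25355) = 88336*(-25245) = -2230042320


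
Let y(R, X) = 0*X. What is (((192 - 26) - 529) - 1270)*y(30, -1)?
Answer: 0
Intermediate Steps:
y(R, X) = 0
(((192 - 26) - 529) - 1270)*y(30, -1) = (((192 - 26) - 529) - 1270)*0 = ((166 - 529) - 1270)*0 = (-363 - 1270)*0 = -1633*0 = 0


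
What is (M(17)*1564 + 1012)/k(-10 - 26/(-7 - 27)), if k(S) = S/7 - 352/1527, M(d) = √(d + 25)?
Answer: -183893556/281627 - 284199132*√42/281627 ≈ -7192.9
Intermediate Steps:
M(d) = √(25 + d)
k(S) = -352/1527 + S/7 (k(S) = S*(⅐) - 352*1/1527 = S/7 - 352/1527 = -352/1527 + S/7)
(M(17)*1564 + 1012)/k(-10 - 26/(-7 - 27)) = (√(25 + 17)*1564 + 1012)/(-352/1527 + (-10 - 26/(-7 - 27))/7) = (√42*1564 + 1012)/(-352/1527 + (-10 - 26/(-34))/7) = (1564*√42 + 1012)/(-352/1527 + (-10 - 26*(-1/34))/7) = (1012 + 1564*√42)/(-352/1527 + (-10 + 13/17)/7) = (1012 + 1564*√42)/(-352/1527 + (⅐)*(-157/17)) = (1012 + 1564*√42)/(-352/1527 - 157/119) = (1012 + 1564*√42)/(-281627/181713) = (1012 + 1564*√42)*(-181713/281627) = -183893556/281627 - 284199132*√42/281627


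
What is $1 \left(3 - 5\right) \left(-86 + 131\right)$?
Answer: $-90$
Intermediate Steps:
$1 \left(3 - 5\right) \left(-86 + 131\right) = 1 \left(-2\right) 45 = \left(-2\right) 45 = -90$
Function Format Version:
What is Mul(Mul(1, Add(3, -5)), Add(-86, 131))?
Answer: -90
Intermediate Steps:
Mul(Mul(1, Add(3, -5)), Add(-86, 131)) = Mul(Mul(1, -2), 45) = Mul(-2, 45) = -90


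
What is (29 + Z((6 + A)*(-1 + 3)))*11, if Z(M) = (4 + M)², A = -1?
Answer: 2475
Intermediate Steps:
(29 + Z((6 + A)*(-1 + 3)))*11 = (29 + (4 + (6 - 1)*(-1 + 3))²)*11 = (29 + (4 + 5*2)²)*11 = (29 + (4 + 10)²)*11 = (29 + 14²)*11 = (29 + 196)*11 = 225*11 = 2475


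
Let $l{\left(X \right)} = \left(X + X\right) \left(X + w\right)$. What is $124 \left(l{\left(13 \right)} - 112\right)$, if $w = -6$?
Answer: $8680$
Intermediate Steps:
$l{\left(X \right)} = 2 X \left(-6 + X\right)$ ($l{\left(X \right)} = \left(X + X\right) \left(X - 6\right) = 2 X \left(-6 + X\right)$)
$124 \left(l{\left(13 \right)} - 112\right) = 124 \left(2 \cdot 13 \left(-6 + 13\right) - 112\right) = 124 \left(2 \cdot 13 \cdot 7 - 112\right) = 124 \left(182 - 112\right) = 124 \cdot 70 = 8680$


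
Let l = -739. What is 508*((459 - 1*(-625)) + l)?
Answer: 175260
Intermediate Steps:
508*((459 - 1*(-625)) + l) = 508*((459 - 1*(-625)) - 739) = 508*((459 + 625) - 739) = 508*(1084 - 739) = 508*345 = 175260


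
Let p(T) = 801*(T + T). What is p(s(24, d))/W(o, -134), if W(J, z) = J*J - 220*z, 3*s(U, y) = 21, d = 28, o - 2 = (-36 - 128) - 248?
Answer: 21/370 ≈ 0.056757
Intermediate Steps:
o = -410 (o = 2 + ((-36 - 128) - 248) = 2 + (-164 - 248) = 2 - 412 = -410)
s(U, y) = 7 (s(U, y) = (1/3)*21 = 7)
p(T) = 1602*T (p(T) = 801*(2*T) = 1602*T)
W(J, z) = J**2 - 220*z
p(s(24, d))/W(o, -134) = (1602*7)/((-410)**2 - 220*(-134)) = 11214/(168100 + 29480) = 11214/197580 = 11214*(1/197580) = 21/370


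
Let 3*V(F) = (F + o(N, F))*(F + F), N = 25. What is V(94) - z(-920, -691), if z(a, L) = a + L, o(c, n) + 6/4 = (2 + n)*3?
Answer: 76367/3 ≈ 25456.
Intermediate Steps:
o(c, n) = 9/2 + 3*n (o(c, n) = -3/2 + (2 + n)*3 = -3/2 + (6 + 3*n) = 9/2 + 3*n)
z(a, L) = L + a
V(F) = 2*F*(9/2 + 4*F)/3 (V(F) = ((F + (9/2 + 3*F))*(F + F))/3 = ((9/2 + 4*F)*(2*F))/3 = (2*F*(9/2 + 4*F))/3 = 2*F*(9/2 + 4*F)/3)
V(94) - z(-920, -691) = (⅓)*94*(9 + 8*94) - (-691 - 920) = (⅓)*94*(9 + 752) - 1*(-1611) = (⅓)*94*761 + 1611 = 71534/3 + 1611 = 76367/3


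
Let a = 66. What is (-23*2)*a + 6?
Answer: -3030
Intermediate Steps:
(-23*2)*a + 6 = -23*2*66 + 6 = -46*66 + 6 = -3036 + 6 = -3030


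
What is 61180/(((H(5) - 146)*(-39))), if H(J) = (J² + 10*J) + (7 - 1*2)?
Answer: 30590/1287 ≈ 23.768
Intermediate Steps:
H(J) = 5 + J² + 10*J (H(J) = (J² + 10*J) + (7 - 2) = (J² + 10*J) + 5 = 5 + J² + 10*J)
61180/(((H(5) - 146)*(-39))) = 61180/((((5 + 5² + 10*5) - 146)*(-39))) = 61180/((((5 + 25 + 50) - 146)*(-39))) = 61180/(((80 - 146)*(-39))) = 61180/((-66*(-39))) = 61180/2574 = 61180*(1/2574) = 30590/1287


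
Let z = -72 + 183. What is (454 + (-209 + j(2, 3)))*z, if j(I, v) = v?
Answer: 27528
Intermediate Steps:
z = 111
(454 + (-209 + j(2, 3)))*z = (454 + (-209 + 3))*111 = (454 - 206)*111 = 248*111 = 27528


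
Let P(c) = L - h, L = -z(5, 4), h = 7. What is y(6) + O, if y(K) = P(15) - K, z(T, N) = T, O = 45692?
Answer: 45674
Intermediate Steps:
L = -5 (L = -1*5 = -5)
P(c) = -12 (P(c) = -5 - 1*7 = -5 - 7 = -12)
y(K) = -12 - K
y(6) + O = (-12 - 1*6) + 45692 = (-12 - 6) + 45692 = -18 + 45692 = 45674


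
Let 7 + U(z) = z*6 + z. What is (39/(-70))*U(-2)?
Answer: 117/10 ≈ 11.700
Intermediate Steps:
U(z) = -7 + 7*z (U(z) = -7 + (z*6 + z) = -7 + (6*z + z) = -7 + 7*z)
(39/(-70))*U(-2) = (39/(-70))*(-7 + 7*(-2)) = (39*(-1/70))*(-7 - 14) = -39/70*(-21) = 117/10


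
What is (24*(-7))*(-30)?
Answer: 5040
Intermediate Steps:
(24*(-7))*(-30) = -168*(-30) = 5040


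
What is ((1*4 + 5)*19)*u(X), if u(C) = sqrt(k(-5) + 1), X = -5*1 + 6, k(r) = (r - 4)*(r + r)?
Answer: 171*sqrt(91) ≈ 1631.2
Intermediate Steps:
k(r) = 2*r*(-4 + r) (k(r) = (-4 + r)*(2*r) = 2*r*(-4 + r))
X = 1 (X = -5 + 6 = 1)
u(C) = sqrt(91) (u(C) = sqrt(2*(-5)*(-4 - 5) + 1) = sqrt(2*(-5)*(-9) + 1) = sqrt(90 + 1) = sqrt(91))
((1*4 + 5)*19)*u(X) = ((1*4 + 5)*19)*sqrt(91) = ((4 + 5)*19)*sqrt(91) = (9*19)*sqrt(91) = 171*sqrt(91)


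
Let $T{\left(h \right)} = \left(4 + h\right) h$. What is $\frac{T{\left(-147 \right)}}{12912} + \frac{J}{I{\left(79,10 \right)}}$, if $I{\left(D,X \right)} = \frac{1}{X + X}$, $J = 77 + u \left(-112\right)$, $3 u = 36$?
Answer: $- \frac{109056353}{4304} \approx -25338.0$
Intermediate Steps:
$u = 12$ ($u = \frac{1}{3} \cdot 36 = 12$)
$J = -1267$ ($J = 77 + 12 \left(-112\right) = 77 - 1344 = -1267$)
$T{\left(h \right)} = h \left(4 + h\right)$
$I{\left(D,X \right)} = \frac{1}{2 X}$
$\frac{T{\left(-147 \right)}}{12912} + \frac{J}{I{\left(79,10 \right)}} = \frac{\left(-147\right) \left(4 - 147\right)}{12912} - \frac{1267}{\frac{1}{2} \cdot \frac{1}{10}} = \left(-147\right) \left(-143\right) \frac{1}{12912} - \frac{1267}{\frac{1}{2} \cdot \frac{1}{10}} = 21021 \cdot \frac{1}{12912} - 1267 \frac{1}{\frac{1}{20}} = \frac{7007}{4304} - 25340 = - \frac{109056353}{4304}$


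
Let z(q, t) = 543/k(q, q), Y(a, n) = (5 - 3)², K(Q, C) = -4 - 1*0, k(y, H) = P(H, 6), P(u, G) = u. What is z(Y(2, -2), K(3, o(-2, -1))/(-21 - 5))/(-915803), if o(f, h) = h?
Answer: -543/3663212 ≈ -0.00014823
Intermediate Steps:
k(y, H) = H
K(Q, C) = -4 (K(Q, C) = -4 + 0 = -4)
Y(a, n) = 4 (Y(a, n) = 2² = 4)
z(q, t) = 543/q
z(Y(2, -2), K(3, o(-2, -1))/(-21 - 5))/(-915803) = (543/4)/(-915803) = (543*(¼))*(-1/915803) = (543/4)*(-1/915803) = -543/3663212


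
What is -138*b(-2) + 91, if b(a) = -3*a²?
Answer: 1747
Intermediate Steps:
-138*b(-2) + 91 = -(-414)*(-2)² + 91 = -(-414)*4 + 91 = -138*(-12) + 91 = 1656 + 91 = 1747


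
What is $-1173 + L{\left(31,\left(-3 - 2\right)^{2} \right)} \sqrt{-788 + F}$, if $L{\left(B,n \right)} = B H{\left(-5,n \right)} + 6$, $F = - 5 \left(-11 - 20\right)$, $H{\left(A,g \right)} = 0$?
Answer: $-1173 + 6 i \sqrt{633} \approx -1173.0 + 150.96 i$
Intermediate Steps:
$F = 155$ ($F = - 5 \left(-11 - 20\right) = \left(-5\right) \left(-31\right) = 155$)
$L{\left(B,n \right)} = 6$ ($L{\left(B,n \right)} = B 0 + 6 = 0 + 6 = 6$)
$-1173 + L{\left(31,\left(-3 - 2\right)^{2} \right)} \sqrt{-788 + F} = -1173 + 6 \sqrt{-788 + 155} = -1173 + 6 \sqrt{-633} = -1173 + 6 i \sqrt{633}$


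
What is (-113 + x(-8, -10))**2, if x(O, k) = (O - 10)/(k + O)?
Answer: 12544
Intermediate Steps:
x(O, k) = (-10 + O)/(O + k)
(-113 + x(-8, -10))**2 = (-113 + (-10 - 8)/(-8 - 10))**2 = (-113 - 18/(-18))**2 = (-113 - 1/18*(-18))**2 = (-113 + 1)**2 = (-112)**2 = 12544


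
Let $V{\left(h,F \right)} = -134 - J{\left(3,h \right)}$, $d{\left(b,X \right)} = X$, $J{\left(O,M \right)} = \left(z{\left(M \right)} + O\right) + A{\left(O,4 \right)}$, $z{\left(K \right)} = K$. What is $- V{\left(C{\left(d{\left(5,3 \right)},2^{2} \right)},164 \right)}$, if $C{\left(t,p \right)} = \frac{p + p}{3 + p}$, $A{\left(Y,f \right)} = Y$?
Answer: $\frac{988}{7} \approx 141.14$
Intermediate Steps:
$J{\left(O,M \right)} = M + 2 O$ ($J{\left(O,M \right)} = \left(M + O\right) + O = M + 2 O$)
$C{\left(t,p \right)} = \frac{2 p}{3 + p}$
$V{\left(h,F \right)} = -140 - h$ ($V{\left(h,F \right)} = -134 - \left(h + 2 \cdot 3\right) = -134 - \left(h + 6\right) = -134 - \left(6 + h\right) = -140 - h$)
$- V{\left(C{\left(d{\left(5,3 \right)},2^{2} \right)},164 \right)} = - (-140 - \frac{2 \cdot 2^{2}}{3 + 2^{2}}) = - (-140 - 2 \cdot 4 \frac{1}{3 + 4}) = - (-140 - 2 \cdot 4 \cdot \frac{1}{7}) = - (-140 - \frac{8}{7}) = \left(-1\right) \left(- \frac{988}{7}\right) = \frac{988}{7}$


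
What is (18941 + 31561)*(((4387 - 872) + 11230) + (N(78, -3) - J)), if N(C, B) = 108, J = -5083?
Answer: 1006807872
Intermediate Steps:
(18941 + 31561)*(((4387 - 872) + 11230) + (N(78, -3) - J)) = (18941 + 31561)*(((4387 - 872) + 11230) + (108 - 1*(-5083))) = 50502*((3515 + 11230) + (108 + 5083)) = 50502*(14745 + 5191) = 50502*19936 = 1006807872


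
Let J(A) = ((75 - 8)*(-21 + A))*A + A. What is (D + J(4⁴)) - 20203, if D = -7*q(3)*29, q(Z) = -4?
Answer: 4011585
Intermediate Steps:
J(A) = A + A*(-1407 + 67*A) (J(A) = (67*(-21 + A))*A + A = (-1407 + 67*A)*A + A = A*(-1407 + 67*A) + A = A + A*(-1407 + 67*A))
D = 812 (D = -7*(-4)*29 = 28*29 = 812)
(D + J(4⁴)) - 20203 = (812 + 4⁴*(-1406 + 67*4⁴)) - 20203 = (812 + 256*(-1406 + 67*256)) - 20203 = (812 + 256*(-1406 + 17152)) - 20203 = (812 + 256*15746) - 20203 = (812 + 4030976) - 20203 = 4031788 - 20203 = 4011585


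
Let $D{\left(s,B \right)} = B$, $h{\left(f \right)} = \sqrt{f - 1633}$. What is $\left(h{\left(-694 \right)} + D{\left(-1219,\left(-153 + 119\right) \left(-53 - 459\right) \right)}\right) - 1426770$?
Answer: $-1409362 + i \sqrt{2327} \approx -1.4094 \cdot 10^{6} + 48.239 i$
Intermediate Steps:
$h{\left(f \right)} = \sqrt{-1633 + f}$
$\left(h{\left(-694 \right)} + D{\left(-1219,\left(-153 + 119\right) \left(-53 - 459\right) \right)}\right) - 1426770 = \left(\sqrt{-1633 - 694} + \left(-153 + 119\right) \left(-53 - 459\right)\right) - 1426770 = \left(\sqrt{-2327} - -17408\right) - 1426770 = \left(i \sqrt{2327} + 17408\right) - 1426770 = \left(17408 + i \sqrt{2327}\right) - 1426770 = -1409362 + i \sqrt{2327}$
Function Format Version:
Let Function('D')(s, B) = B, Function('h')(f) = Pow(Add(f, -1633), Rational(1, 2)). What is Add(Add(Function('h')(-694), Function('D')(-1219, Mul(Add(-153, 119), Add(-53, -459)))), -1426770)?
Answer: Add(-1409362, Mul(I, Pow(2327, Rational(1, 2)))) ≈ Add(-1.4094e+6, Mul(48.239, I))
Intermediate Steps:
Function('h')(f) = Pow(Add(-1633, f), Rational(1, 2))
Add(Add(Function('h')(-694), Function('D')(-1219, Mul(Add(-153, 119), Add(-53, -459)))), -1426770) = Add(Add(Pow(Add(-1633, -694), Rational(1, 2)), Mul(Add(-153, 119), Add(-53, -459))), -1426770) = Add(Add(Pow(-2327, Rational(1, 2)), Mul(-34, -512)), -1426770) = Add(Add(Mul(I, Pow(2327, Rational(1, 2))), 17408), -1426770) = Add(Add(17408, Mul(I, Pow(2327, Rational(1, 2)))), -1426770) = Add(-1409362, Mul(I, Pow(2327, Rational(1, 2))))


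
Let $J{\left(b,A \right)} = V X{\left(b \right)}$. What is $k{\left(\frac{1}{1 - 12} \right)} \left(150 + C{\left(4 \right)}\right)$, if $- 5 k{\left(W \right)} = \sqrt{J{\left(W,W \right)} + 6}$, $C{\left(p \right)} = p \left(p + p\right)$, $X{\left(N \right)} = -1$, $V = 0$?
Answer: $- \frac{182 \sqrt{6}}{5} \approx -89.161$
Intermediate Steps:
$C{\left(p \right)} = 2 p^{2}$ ($C{\left(p \right)} = p 2 p = 2 p^{2}$)
$J{\left(b,A \right)} = 0$ ($J{\left(b,A \right)} = 0 \left(-1\right) = 0$)
$k{\left(W \right)} = - \frac{\sqrt{6}}{5}$ ($k{\left(W \right)} = - \frac{\sqrt{0 + 6}}{5} = - \frac{\sqrt{6}}{5}$)
$k{\left(\frac{1}{1 - 12} \right)} \left(150 + C{\left(4 \right)}\right) = - \frac{\sqrt{6}}{5} \left(150 + 2 \cdot 4^{2}\right) = - \frac{\sqrt{6}}{5} \left(150 + 2 \cdot 16\right) = - \frac{\sqrt{6}}{5} \left(150 + 32\right) = - \frac{\sqrt{6}}{5} \cdot 182 = - \frac{182 \sqrt{6}}{5}$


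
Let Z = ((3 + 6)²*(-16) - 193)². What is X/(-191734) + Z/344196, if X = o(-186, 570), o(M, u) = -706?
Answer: 212670240095/32997037932 ≈ 6.4451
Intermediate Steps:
X = -706
Z = 2217121 (Z = (9²*(-16) - 193)² = (81*(-16) - 193)² = (-1296 - 193)² = (-1489)² = 2217121)
X/(-191734) + Z/344196 = -706/(-191734) + 2217121/344196 = -706*(-1/191734) + 2217121*(1/344196) = 353/95867 + 2217121/344196 = 212670240095/32997037932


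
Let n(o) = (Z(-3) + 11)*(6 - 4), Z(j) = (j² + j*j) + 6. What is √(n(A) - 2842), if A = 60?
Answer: 6*I*√77 ≈ 52.65*I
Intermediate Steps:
Z(j) = 6 + 2*j² (Z(j) = (j² + j²) + 6 = 2*j² + 6 = 6 + 2*j²)
n(o) = 70 (n(o) = ((6 + 2*(-3)²) + 11)*(6 - 4) = ((6 + 2*9) + 11)*2 = ((6 + 18) + 11)*2 = (24 + 11)*2 = 35*2 = 70)
√(n(A) - 2842) = √(70 - 2842) = √(-2772) = 6*I*√77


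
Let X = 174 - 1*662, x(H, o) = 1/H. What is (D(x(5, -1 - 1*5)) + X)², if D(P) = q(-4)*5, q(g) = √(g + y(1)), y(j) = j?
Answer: 238069 - 4880*I*√3 ≈ 2.3807e+5 - 8452.4*I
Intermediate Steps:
X = -488 (X = 174 - 662 = -488)
q(g) = √(1 + g) (q(g) = √(g + 1) = √(1 + g))
D(P) = 5*I*√3 (D(P) = √(1 - 4)*5 = √(-3)*5 = (I*√3)*5 = 5*I*√3)
(D(x(5, -1 - 1*5)) + X)² = (5*I*√3 - 488)² = (-488 + 5*I*√3)²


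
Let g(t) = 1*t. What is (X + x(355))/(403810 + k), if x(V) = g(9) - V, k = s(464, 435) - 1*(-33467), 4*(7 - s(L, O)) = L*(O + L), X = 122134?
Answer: 3383/9250 ≈ 0.36573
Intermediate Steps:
s(L, O) = 7 - L*(L + O)/4 (s(L, O) = 7 - L*(O + L)/4 = 7 - L*(L + O)/4)
g(t) = t
k = -70810 (k = (7 - ¼*464² - ¼*464*435) - 1*(-33467) = (7 - ¼*215296 - 50460) + 33467 = (7 - 53824 - 50460) + 33467 = -104277 + 33467 = -70810)
x(V) = 9 - V
(X + x(355))/(403810 + k) = (122134 + (9 - 1*355))/(403810 - 70810) = (122134 + (9 - 355))/333000 = (122134 - 346)*(1/333000) = 121788*(1/333000) = 3383/9250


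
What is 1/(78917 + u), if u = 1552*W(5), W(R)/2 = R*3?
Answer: 1/125477 ≈ 7.9696e-6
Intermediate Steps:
W(R) = 6*R (W(R) = 2*(R*3) = 2*(3*R) = 6*R)
u = 46560 (u = 1552*(6*5) = 1552*30 = 46560)
1/(78917 + u) = 1/(78917 + 46560) = 1/125477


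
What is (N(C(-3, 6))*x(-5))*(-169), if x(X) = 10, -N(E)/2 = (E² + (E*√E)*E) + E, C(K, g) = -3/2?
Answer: 2535 + 7605*I*√6/2 ≈ 2535.0 + 9314.2*I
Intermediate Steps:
C(K, g) = -3/2 (C(K, g) = -3*½ = -3/2)
N(E) = -2*E - 2*E² - 2*E^(5/2) (N(E) = -2*((E² + (E*√E)*E) + E) = -2*((E² + E^(3/2)*E) + E) = -2*((E² + E^(5/2)) + E) = -2*(E + E² + E^(5/2)) = -2*E - 2*E² - 2*E^(5/2))
(N(C(-3, 6))*x(-5))*(-169) = ((-2*(-3/2) - 2*(-3/2)² - 9*I*√6/4)*10)*(-169) = ((3 - 2*9/4 - 9*I*√6/4)*10)*(-169) = ((3 - 9/2 - 9*I*√6/4)*10)*(-169) = ((-3/2 - 9*I*√6/4)*10)*(-169) = (-15 - 45*I*√6/2)*(-169) = 2535 + 7605*I*√6/2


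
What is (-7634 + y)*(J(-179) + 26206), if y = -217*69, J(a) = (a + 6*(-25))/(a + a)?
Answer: -212100614739/358 ≈ -5.9246e+8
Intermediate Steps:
J(a) = (-150 + a)/(2*a) (J(a) = (a - 150)/((2*a)) = (-150 + a)*(1/(2*a)) = (-150 + a)/(2*a))
y = -14973
(-7634 + y)*(J(-179) + 26206) = (-7634 - 14973)*((1/2)*(-150 - 179)/(-179) + 26206) = -22607*((1/2)*(-1/179)*(-329) + 26206) = -22607*(329/358 + 26206) = -22607*9382077/358 = -212100614739/358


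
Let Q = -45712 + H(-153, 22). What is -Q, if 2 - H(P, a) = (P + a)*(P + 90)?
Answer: 53963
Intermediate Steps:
H(P, a) = 2 - (90 + P)*(P + a) (H(P, a) = 2 - (P + a)*(P + 90) = 2 - (P + a)*(90 + P) = 2 - (90 + P)*(P + a))
Q = -53963 (Q = -45712 + (2 - 1*(-153)**2 - 90*(-153) - 90*22 - 1*(-153)*22) = -45712 + (2 - 1*23409 + 13770 - 1980 + 3366) = -45712 + (2 - 23409 + 13770 - 1980 + 3366) = -45712 - 8251 = -53963)
-Q = -1*(-53963) = 53963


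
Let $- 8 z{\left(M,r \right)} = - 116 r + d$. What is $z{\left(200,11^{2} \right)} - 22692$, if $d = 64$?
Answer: $- \frac{41891}{2} \approx -20946.0$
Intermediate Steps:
$z{\left(M,r \right)} = -8 + \frac{29 r}{2}$ ($z{\left(M,r \right)} = - \frac{- 116 r + 64}{8} = - \frac{64 - 116 r}{8} = -8 + \frac{29 r}{2}$)
$z{\left(200,11^{2} \right)} - 22692 = \left(-8 + \frac{29 \cdot 11^{2}}{2}\right) - 22692 = \left(-8 + \frac{29}{2} \cdot 121\right) - 22692 = \left(-8 + \frac{3509}{2}\right) - 22692 = \frac{3493}{2} - 22692 = - \frac{41891}{2}$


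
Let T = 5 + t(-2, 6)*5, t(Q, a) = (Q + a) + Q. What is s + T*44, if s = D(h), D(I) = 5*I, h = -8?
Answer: 620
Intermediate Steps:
t(Q, a) = a + 2*Q
s = -40 (s = 5*(-8) = -40)
T = 15 (T = 5 + (6 + 2*(-2))*5 = 5 + (6 - 4)*5 = 5 + 2*5 = 5 + 10 = 15)
s + T*44 = -40 + 15*44 = -40 + 660 = 620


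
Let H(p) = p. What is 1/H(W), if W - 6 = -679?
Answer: -1/673 ≈ -0.0014859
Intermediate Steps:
W = -673 (W = 6 - 679 = -673)
1/H(W) = 1/(-673) = -1/673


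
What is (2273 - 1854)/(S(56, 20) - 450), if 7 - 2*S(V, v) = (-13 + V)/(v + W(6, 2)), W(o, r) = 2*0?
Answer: -16760/17903 ≈ -0.93616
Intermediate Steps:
W(o, r) = 0
S(V, v) = 7/2 - (-13 + V)/(2*v) (S(V, v) = 7/2 - (-13 + V)/(2*(v + 0)) = 7/2 - (-13 + V)/(2*v))
(2273 - 1854)/(S(56, 20) - 450) = (2273 - 1854)/((1/2)*(13 - 1*56 + 7*20)/20 - 450) = 419/((1/2)*(1/20)*(13 - 56 + 140) - 450) = 419/((1/2)*(1/20)*97 - 450) = 419/(97/40 - 450) = 419/(-17903/40) = 419*(-40/17903) = -16760/17903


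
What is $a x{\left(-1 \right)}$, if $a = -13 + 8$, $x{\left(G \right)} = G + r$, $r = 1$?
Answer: $0$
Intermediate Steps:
$x{\left(G \right)} = 1 + G$ ($x{\left(G \right)} = G + 1 = 1 + G$)
$a = -5$
$a x{\left(-1 \right)} = - 5 \left(1 - 1\right) = \left(-5\right) 0 = 0$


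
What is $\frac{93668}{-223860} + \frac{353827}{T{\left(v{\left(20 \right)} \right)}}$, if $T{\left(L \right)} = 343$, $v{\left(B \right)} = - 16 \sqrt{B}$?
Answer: $\frac{2827699432}{2742285} \approx 1031.1$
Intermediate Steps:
$\frac{93668}{-223860} + \frac{353827}{T{\left(v{\left(20 \right)} \right)}} = \frac{93668}{-223860} + \frac{353827}{343} = 93668 \left(- \frac{1}{223860}\right) + 353827 \cdot \frac{1}{343} = - \frac{23417}{55965} + \frac{353827}{343} = \frac{2827699432}{2742285}$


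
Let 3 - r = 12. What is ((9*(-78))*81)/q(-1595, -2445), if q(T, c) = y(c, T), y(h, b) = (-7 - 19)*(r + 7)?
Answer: -2187/2 ≈ -1093.5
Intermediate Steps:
r = -9 (r = 3 - 1*12 = 3 - 12 = -9)
y(h, b) = 52 (y(h, b) = (-7 - 19)*(-9 + 7) = -26*(-2) = 52)
q(T, c) = 52
((9*(-78))*81)/q(-1595, -2445) = ((9*(-78))*81)/52 = -702*81*(1/52) = -56862*1/52 = -2187/2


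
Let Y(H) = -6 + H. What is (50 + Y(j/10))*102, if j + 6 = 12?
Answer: 22746/5 ≈ 4549.2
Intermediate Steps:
j = 6 (j = -6 + 12 = 6)
(50 + Y(j/10))*102 = (50 + (-6 + 6/10))*102 = (50 + (-6 + 6*(⅒)))*102 = (50 + (-6 + ⅗))*102 = (50 - 27/5)*102 = (223/5)*102 = 22746/5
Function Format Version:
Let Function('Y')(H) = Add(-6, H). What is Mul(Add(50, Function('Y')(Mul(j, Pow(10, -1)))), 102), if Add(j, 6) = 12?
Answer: Rational(22746, 5) ≈ 4549.2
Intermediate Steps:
j = 6 (j = Add(-6, 12) = 6)
Mul(Add(50, Function('Y')(Mul(j, Pow(10, -1)))), 102) = Mul(Add(50, Add(-6, Mul(6, Pow(10, -1)))), 102) = Mul(Add(50, Add(-6, Mul(6, Rational(1, 10)))), 102) = Mul(Add(50, Add(-6, Rational(3, 5))), 102) = Mul(Add(50, Rational(-27, 5)), 102) = Mul(Rational(223, 5), 102) = Rational(22746, 5)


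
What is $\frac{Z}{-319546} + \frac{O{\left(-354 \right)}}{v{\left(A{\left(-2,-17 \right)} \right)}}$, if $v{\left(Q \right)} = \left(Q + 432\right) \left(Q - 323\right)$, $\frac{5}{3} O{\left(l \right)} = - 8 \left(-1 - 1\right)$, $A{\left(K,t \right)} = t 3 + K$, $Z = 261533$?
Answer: $- \frac{23295353921}{28460364490} \approx -0.81852$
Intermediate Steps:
$A{\left(K,t \right)} = K + 3 t$ ($A{\left(K,t \right)} = 3 t + K = K + 3 t$)
$O{\left(l \right)} = \frac{48}{5}$ ($O{\left(l \right)} = \frac{3 \left(- 8 \left(-1 - 1\right)\right)}{5} = \frac{3 \left(\left(-8\right) \left(-2\right)\right)}{5} = \frac{3}{5} \cdot 16 = \frac{48}{5}$)
$v{\left(Q \right)} = \left(-323 + Q\right) \left(432 + Q\right)$ ($v{\left(Q \right)} = \left(432 + Q\right) \left(-323 + Q\right) = \left(-323 + Q\right) \left(432 + Q\right)$)
$\frac{Z}{-319546} + \frac{O{\left(-354 \right)}}{v{\left(A{\left(-2,-17 \right)} \right)}} = \frac{261533}{-319546} + \frac{48}{5 \left(-139536 + \left(-2 + 3 \left(-17\right)\right)^{2} + 109 \left(-2 + 3 \left(-17\right)\right)\right)} = 261533 \left(- \frac{1}{319546}\right) + \frac{48}{5 \left(-139536 + \left(-2 - 51\right)^{2} + 109 \left(-2 - 51\right)\right)} = - \frac{261533}{319546} + \frac{48}{5 \left(-139536 + \left(-53\right)^{2} + 109 \left(-53\right)\right)} = - \frac{261533}{319546} + \frac{48}{5 \left(-139536 + 2809 - 5777\right)} = - \frac{261533}{319546} + \frac{48}{5 \left(-142504\right)} = - \frac{261533}{319546} + \frac{48}{5} \left(- \frac{1}{142504}\right) = - \frac{261533}{319546} - \frac{6}{89065} = - \frac{23295353921}{28460364490}$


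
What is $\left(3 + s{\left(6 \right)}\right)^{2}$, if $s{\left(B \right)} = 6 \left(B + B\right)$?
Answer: $5625$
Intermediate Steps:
$s{\left(B \right)} = 12 B$ ($s{\left(B \right)} = 6 \cdot 2 B = 12 B$)
$\left(3 + s{\left(6 \right)}\right)^{2} = \left(3 + 12 \cdot 6\right)^{2} = \left(3 + 72\right)^{2} = 75^{2} = 5625$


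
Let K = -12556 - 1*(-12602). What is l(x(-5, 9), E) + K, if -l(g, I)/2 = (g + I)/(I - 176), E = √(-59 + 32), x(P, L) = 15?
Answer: 1431364/31003 + 1146*I*√3/31003 ≈ 46.169 + 0.064024*I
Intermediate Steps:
E = 3*I*√3 (E = √(-27) = 3*I*√3 ≈ 5.1962*I)
l(g, I) = -2*(I + g)/(-176 + I) (l(g, I) = -2*(g + I)/(I - 176) = -2*(I + g)/(-176 + I))
K = 46 (K = -12556 + 12602 = 46)
l(x(-5, 9), E) + K = 2*(-3*I*√3 - 1*15)/(-176 + 3*I*√3) + 46 = 2*(-3*I*√3 - 15)/(-176 + 3*I*√3) + 46 = 2*(-15 - 3*I*√3)/(-176 + 3*I*√3) + 46 = 46 + 2*(-15 - 3*I*√3)/(-176 + 3*I*√3)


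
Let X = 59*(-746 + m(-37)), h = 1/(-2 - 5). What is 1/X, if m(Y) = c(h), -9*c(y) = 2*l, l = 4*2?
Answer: -9/397070 ≈ -2.2666e-5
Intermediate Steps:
l = 8
h = -⅐ (h = 1/(-7) = -⅐ ≈ -0.14286)
c(y) = -16/9 (c(y) = -2*8/9 = -⅑*16 = -16/9)
m(Y) = -16/9
X = -397070/9 (X = 59*(-746 - 16/9) = 59*(-6730/9) = -397070/9 ≈ -44119.)
1/X = 1/(-397070/9) = -9/397070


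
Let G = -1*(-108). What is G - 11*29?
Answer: -211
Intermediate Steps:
G = 108
G - 11*29 = 108 - 11*29 = 108 - 319 = -211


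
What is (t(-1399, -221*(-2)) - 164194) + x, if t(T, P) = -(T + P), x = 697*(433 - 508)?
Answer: -215512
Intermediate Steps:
x = -52275 (x = 697*(-75) = -52275)
t(T, P) = -P - T (t(T, P) = -(P + T) = -P - T)
(t(-1399, -221*(-2)) - 164194) + x = ((-(-221)*(-2) - 1*(-1399)) - 164194) - 52275 = ((-1*442 + 1399) - 164194) - 52275 = ((-442 + 1399) - 164194) - 52275 = (957 - 164194) - 52275 = -163237 - 52275 = -215512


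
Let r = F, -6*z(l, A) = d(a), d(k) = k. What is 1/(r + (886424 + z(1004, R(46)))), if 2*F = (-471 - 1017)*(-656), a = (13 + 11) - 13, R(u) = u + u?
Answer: 6/8246917 ≈ 7.2754e-7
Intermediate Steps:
R(u) = 2*u
a = 11 (a = 24 - 13 = 11)
z(l, A) = -11/6 (z(l, A) = -1/6*11 = -11/6)
F = 488064 (F = ((-471 - 1017)*(-656))/2 = (-1488*(-656))/2 = (1/2)*976128 = 488064)
r = 488064
1/(r + (886424 + z(1004, R(46)))) = 1/(488064 + (886424 - 11/6)) = 1/(488064 + 5318533/6) = 1/(8246917/6) = 6/8246917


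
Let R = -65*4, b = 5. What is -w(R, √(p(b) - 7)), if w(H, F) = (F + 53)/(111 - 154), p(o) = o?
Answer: 53/43 + I*√2/43 ≈ 1.2326 + 0.032889*I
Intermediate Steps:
R = -260
w(H, F) = -53/43 - F/43 (w(H, F) = (53 + F)/(-43) = (53 + F)*(-1/43) = -53/43 - F/43)
-w(R, √(p(b) - 7)) = -(-53/43 - √(5 - 7)/43) = -(-53/43 - I*√2/43) = 53/43 + I*√2/43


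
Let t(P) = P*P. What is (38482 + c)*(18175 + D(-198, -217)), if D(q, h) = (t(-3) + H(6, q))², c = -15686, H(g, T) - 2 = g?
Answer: 420905344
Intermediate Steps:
t(P) = P²
H(g, T) = 2 + g
D(q, h) = 289 (D(q, h) = ((-3)² + (2 + 6))² = (9 + 8)² = 17² = 289)
(38482 + c)*(18175 + D(-198, -217)) = (38482 - 15686)*(18175 + 289) = 22796*18464 = 420905344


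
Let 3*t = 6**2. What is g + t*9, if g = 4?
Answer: 112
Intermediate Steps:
t = 12 (t = (1/3)*6**2 = (1/3)*36 = 12)
g + t*9 = 4 + 12*9 = 4 + 108 = 112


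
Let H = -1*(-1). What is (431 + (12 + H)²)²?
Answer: 360000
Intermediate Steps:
H = 1
(431 + (12 + H)²)² = (431 + (12 + 1)²)² = (431 + 13²)² = (431 + 169)² = 600² = 360000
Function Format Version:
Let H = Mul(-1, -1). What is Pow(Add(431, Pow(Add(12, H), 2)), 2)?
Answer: 360000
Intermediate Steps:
H = 1
Pow(Add(431, Pow(Add(12, H), 2)), 2) = Pow(Add(431, Pow(Add(12, 1), 2)), 2) = Pow(Add(431, Pow(13, 2)), 2) = Pow(Add(431, 169), 2) = Pow(600, 2) = 360000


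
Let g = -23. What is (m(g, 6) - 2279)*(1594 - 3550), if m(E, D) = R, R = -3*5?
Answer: 4487064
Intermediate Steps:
R = -15
m(E, D) = -15
(m(g, 6) - 2279)*(1594 - 3550) = (-15 - 2279)*(1594 - 3550) = -2294*(-1956) = 4487064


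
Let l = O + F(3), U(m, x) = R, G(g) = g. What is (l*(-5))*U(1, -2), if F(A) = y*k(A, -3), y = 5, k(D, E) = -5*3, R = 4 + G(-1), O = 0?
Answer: 1125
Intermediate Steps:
R = 3 (R = 4 - 1 = 3)
k(D, E) = -15
F(A) = -75 (F(A) = 5*(-15) = -75)
U(m, x) = 3
l = -75 (l = 0 - 75 = -75)
(l*(-5))*U(1, -2) = -75*(-5)*3 = 375*3 = 1125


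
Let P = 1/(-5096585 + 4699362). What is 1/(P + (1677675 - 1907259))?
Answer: -397223/91196045233 ≈ -4.3557e-6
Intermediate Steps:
P = -1/397223 (P = 1/(-397223) = -1/397223 ≈ -2.5175e-6)
1/(P + (1677675 - 1907259)) = 1/(-1/397223 + (1677675 - 1907259)) = 1/(-1/397223 - 229584) = 1/(-91196045233/397223) = -397223/91196045233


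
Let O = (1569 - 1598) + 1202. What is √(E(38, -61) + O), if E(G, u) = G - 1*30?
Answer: √1181 ≈ 34.366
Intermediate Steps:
E(G, u) = -30 + G (E(G, u) = G - 30 = -30 + G)
O = 1173 (O = -29 + 1202 = 1173)
√(E(38, -61) + O) = √((-30 + 38) + 1173) = √(8 + 1173) = √1181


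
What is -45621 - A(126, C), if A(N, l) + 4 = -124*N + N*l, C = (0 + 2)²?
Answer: -30497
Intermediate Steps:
C = 4 (C = 2² = 4)
A(N, l) = -4 - 124*N + N*l (A(N, l) = -4 + (-124*N + N*l) = -4 - 124*N + N*l)
-45621 - A(126, C) = -45621 - (-4 - 124*126 + 126*4) = -45621 - (-4 - 15624 + 504) = -45621 - 1*(-15124) = -45621 + 15124 = -30497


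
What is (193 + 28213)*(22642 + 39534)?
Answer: 1766171456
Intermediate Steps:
(193 + 28213)*(22642 + 39534) = 28406*62176 = 1766171456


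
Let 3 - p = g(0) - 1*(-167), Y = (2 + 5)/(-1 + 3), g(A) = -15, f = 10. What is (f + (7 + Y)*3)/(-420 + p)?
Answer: -83/1138 ≈ -0.072935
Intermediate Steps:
Y = 7/2 ≈ 3.5000
p = -149 (p = 3 - (-15 - 1*(-167)) = 3 - (-15 + 167) = 3 - 1*152 = 3 - 152 = -149)
(f + (7 + Y)*3)/(-420 + p) = (10 + (7 + 7/2)*3)/(-420 - 149) = (10 + (21/2)*3)/(-569) = (10 + 63/2)*(-1/569) = (83/2)*(-1/569) = -83/1138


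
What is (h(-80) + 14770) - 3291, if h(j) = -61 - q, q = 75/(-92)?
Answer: 1050531/92 ≈ 11419.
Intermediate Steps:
q = -75/92 (q = 75*(-1/92) = -75/92 ≈ -0.81522)
h(j) = -5537/92 (h(j) = -61 - 1*(-75/92) = -61 + 75/92 = -5537/92)
(h(-80) + 14770) - 3291 = (-5537/92 + 14770) - 3291 = 1353303/92 - 3291 = 1050531/92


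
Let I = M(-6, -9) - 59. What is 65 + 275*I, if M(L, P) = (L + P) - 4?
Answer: -21385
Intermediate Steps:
M(L, P) = -4 + L + P
I = -78 (I = (-4 - 6 - 9) - 59 = -19 - 59 = -78)
65 + 275*I = 65 + 275*(-78) = 65 - 21450 = -21385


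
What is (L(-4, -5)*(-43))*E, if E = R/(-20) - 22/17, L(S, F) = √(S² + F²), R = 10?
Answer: 2623*√41/34 ≈ 493.98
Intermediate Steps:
L(S, F) = √(F² + S²)
E = -61/34 (E = 10/(-20) - 22/17 = 10*(-1/20) - 22*1/17 = -½ - 22/17 = -61/34 ≈ -1.7941)
(L(-4, -5)*(-43))*E = (√((-5)² + (-4)²)*(-43))*(-61/34) = (√(25 + 16)*(-43))*(-61/34) = (√41*(-43))*(-61/34) = -43*√41*(-61/34) = 2623*√41/34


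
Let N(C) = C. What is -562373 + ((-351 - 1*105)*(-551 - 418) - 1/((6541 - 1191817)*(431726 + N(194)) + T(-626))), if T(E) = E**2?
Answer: -61693861670464395/511944018044 ≈ -1.2051e+5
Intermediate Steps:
-562373 + ((-351 - 1*105)*(-551 - 418) - 1/((6541 - 1191817)*(431726 + N(194)) + T(-626))) = -562373 + ((-351 - 1*105)*(-551 - 418) - 1/((6541 - 1191817)*(431726 + 194) + (-626)**2)) = -562373 + ((-351 - 105)*(-969) - 1/(-1185276*431920 + 391876)) = -562373 + (-456*(-969) - 1/(-511944409920 + 391876)) = -562373 + (441864 - 1/(-511944018044)) = -562373 + (441864 - 1*(-1/511944018044)) = -562373 + (441864 + 1/511944018044) = -562373 + 226209631588994017/511944018044 = -61693861670464395/511944018044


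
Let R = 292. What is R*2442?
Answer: 713064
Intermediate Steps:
R*2442 = 292*2442 = 713064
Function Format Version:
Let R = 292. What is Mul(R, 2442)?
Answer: 713064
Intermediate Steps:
Mul(R, 2442) = Mul(292, 2442) = 713064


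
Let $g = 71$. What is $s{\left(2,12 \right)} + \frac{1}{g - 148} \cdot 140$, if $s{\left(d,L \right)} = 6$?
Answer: $\frac{46}{11} \approx 4.1818$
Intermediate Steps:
$s{\left(2,12 \right)} + \frac{1}{g - 148} \cdot 140 = 6 + \frac{1}{71 - 148} \cdot 140 = 6 + \frac{1}{-77} \cdot 140 = 6 - \frac{20}{11} = \frac{46}{11}$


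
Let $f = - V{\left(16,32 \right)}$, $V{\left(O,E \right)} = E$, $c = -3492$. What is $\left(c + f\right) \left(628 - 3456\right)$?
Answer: $9965872$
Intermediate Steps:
$f = -32$ ($f = \left(-1\right) 32 = -32$)
$\left(c + f\right) \left(628 - 3456\right) = \left(-3492 - 32\right) \left(628 - 3456\right) = \left(-3524\right) \left(-2828\right) = 9965872$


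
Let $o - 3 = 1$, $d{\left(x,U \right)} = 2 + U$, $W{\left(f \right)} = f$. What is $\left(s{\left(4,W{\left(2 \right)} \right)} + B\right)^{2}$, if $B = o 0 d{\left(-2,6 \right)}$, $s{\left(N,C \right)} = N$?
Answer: $16$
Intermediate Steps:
$o = 4$ ($o = 3 + 1 = 4$)
$B = 0$ ($B = 4 \cdot 0 \left(2 + 6\right) = 0 \cdot 8 = 0$)
$\left(s{\left(4,W{\left(2 \right)} \right)} + B\right)^{2} = \left(4 + 0\right)^{2} = 4^{2} = 16$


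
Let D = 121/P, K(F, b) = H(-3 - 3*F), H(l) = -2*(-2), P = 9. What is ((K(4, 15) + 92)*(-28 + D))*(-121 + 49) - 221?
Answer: 100387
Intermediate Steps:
H(l) = 4
K(F, b) = 4
D = 121/9 ≈ 13.444
((K(4, 15) + 92)*(-28 + D))*(-121 + 49) - 221 = ((4 + 92)*(-28 + 121/9))*(-121 + 49) - 221 = (96*(-131/9))*(-72) - 221 = -4192/3*(-72) - 221 = 100608 - 221 = 100387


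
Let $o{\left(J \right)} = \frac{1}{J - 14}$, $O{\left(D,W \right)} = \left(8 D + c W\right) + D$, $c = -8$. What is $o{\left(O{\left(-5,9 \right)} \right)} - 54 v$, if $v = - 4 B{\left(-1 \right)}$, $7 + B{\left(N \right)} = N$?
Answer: $- \frac{226369}{131} \approx -1728.0$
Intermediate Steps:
$B{\left(N \right)} = -7 + N$
$v = 32$ ($v = - 4 \left(-7 - 1\right) = \left(-4\right) \left(-8\right) = 32$)
$O{\left(D,W \right)} = - 8 W + 9 D$ ($O{\left(D,W \right)} = \left(8 D - 8 W\right) + D = \left(- 8 W + 8 D\right) + D = - 8 W + 9 D$)
$o{\left(J \right)} = \frac{1}{-14 + J}$
$o{\left(O{\left(-5,9 \right)} \right)} - 54 v = \frac{1}{-14 + \left(\left(-8\right) 9 + 9 \left(-5\right)\right)} - 54 \cdot 32 = \frac{1}{-14 - 117} - 1728 = \frac{1}{-131} - 1728 = - \frac{1}{131} - 1728 = - \frac{226369}{131}$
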